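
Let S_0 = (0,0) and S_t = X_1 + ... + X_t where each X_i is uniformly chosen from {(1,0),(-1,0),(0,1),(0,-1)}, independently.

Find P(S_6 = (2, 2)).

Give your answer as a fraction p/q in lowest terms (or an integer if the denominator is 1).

Let h be the number of horizontal steps (so 6-h are vertical). To end at (2,2) need (h+2)/2 right-steps and ((6-h)+2)/2 up-steps.
Sum over h with 2 ≤ h ≤ 4, h ≡ 0 (mod 2), 6-h ≡ 0 (mod 2):
h=2: C(6,2)·C(2,2)·C(4,3) = 15·1·4 = 60
h=4: C(6,4)·C(4,3)·C(2,2) = 15·4·1 = 60
Total favorable: 120
Total paths: 4^6 = 4096
P = 120/4096 = 15/512

Answer: 15/512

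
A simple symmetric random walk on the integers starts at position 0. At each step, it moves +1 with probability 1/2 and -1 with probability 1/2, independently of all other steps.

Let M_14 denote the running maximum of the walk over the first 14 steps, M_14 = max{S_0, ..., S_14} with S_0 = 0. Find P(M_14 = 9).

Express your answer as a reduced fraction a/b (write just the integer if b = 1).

Let M_14 = max(S_0,...,S_14). Use the reflection principle: for j ≥ 1, #{paths with M_14 ≥ j} = #{S_14 ≥ j} + #{S_14 ≥ j+1}.
By reflection, #{M_14 ≥ 9} = #{S_14 ≥ 9} + #{S_14 ≥ 10} = 106 + 106 = 212.
#{M_14 ≥ 10} = #{S_14 ≥ 10} + #{S_14 ≥ 11} = 106 + 15 = 121.
#{M_14 = 9} = 212 - 121 = 91.
P(M_14 = 9) = 91/16384 = 91/16384

Answer: 91/16384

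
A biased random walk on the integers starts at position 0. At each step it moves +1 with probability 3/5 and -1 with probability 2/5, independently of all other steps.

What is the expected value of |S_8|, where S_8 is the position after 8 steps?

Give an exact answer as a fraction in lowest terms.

S_8 takes values m ≡ 0 (mod 2) with |m| ≤ 8; P(S_8=m) = C(8,(8+m)/2) · (3/5)^((8+m)/2) · (2/5)^((8-m)/2).
Distribution: P(S=-8)=256/390625, P(S=-6)=3072/390625, P(S=-4)=16128/390625, P(S=-2)=48384/390625, P(S=0)=18144/78125, P(S=2)=108864/390625, P(S=4)=81648/390625, P(S=6)=34992/390625, P(S=8)=6561/390625
E[|S_8|] = Σ_m |m|·P(S_8=m) = 197704/78125

Answer: 197704/78125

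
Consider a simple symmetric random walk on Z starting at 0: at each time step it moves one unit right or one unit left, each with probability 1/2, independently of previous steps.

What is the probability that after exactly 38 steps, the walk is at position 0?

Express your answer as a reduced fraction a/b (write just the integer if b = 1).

To return to 0 after 38 steps: need exactly 19 steps of +1 and 19 of -1.
Favorable paths: C(38,19) = 35345263800
Total paths: 2^38 = 274877906944
P = 35345263800/274877906944 = 4418157975/34359738368

Answer: 4418157975/34359738368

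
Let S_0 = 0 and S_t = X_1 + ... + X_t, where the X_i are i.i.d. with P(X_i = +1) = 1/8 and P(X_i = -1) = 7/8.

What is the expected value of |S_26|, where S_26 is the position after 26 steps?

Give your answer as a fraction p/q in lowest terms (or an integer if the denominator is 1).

S_26 takes values m ≡ 0 (mod 2) with |m| ≤ 26; P(S_26=m) = C(26,(26+m)/2) · (1/8)^((26+m)/2) · (7/8)^((26-m)/2).
Distribution: P(S=-26)=9387480337647754305649/302231454903657293676544, P(S=-24)=17433892055631543710491/151115727451828646838272, P(S=-22)=62263900198684084680325/302231454903657293676544, P(S=-20)=8894842885526297811475/37778931862957161709568, P(S=-18)=29225912338157835666275/151115727451828646838272, P(S=-16)=9185286734849605495115/75557863725914323419136, P(S=-14)=9185286734849605495115/151115727451828646838272, P(S=-12)=937274156617306683175/37778931862957161709568, P(S=-10)=2544029853675546711475/302231454903657293676544, P(S=-8)=363432836239363815925/151115727451828646838272, P(S=-6)=176524520459119567735/302231454903657293676544, P(S=-4)=2292526239728825555/18889465931478580854784, P(S=-2)=1637518742663446825/75557863725914323419136, P(S=0)=125962980204880525/37778931862957161709568, P(S=2)=33418749850274425/75557863725914323419136, P(S=4)=954821424293555/18889465931478580854784, P(S=6)=1500433666747015/302231454903657293676544, P(S=8)=63043431375925/151115727451828646838272, P(S=10)=9006204482275/302231454903657293676544, P(S=12)=67715823175/37778931862957161709568, P(S=14)=13543164635/151115727451828646838272, P(S=16)=276391115/75557863725914323419136, P(S=18)=17947475/151115727451828646838272, P(S=20)=111475/37778931862957161709568, P(S=22)=15925/302231454903657293676544, P(S=24)=91/151115727451828646838272, P(S=26)=1/302231454903657293676544
E[|S_26|] = Σ_m |m|·P(S_26=m) = 368344627984685724826831/18889465931478580854784

Answer: 368344627984685724826831/18889465931478580854784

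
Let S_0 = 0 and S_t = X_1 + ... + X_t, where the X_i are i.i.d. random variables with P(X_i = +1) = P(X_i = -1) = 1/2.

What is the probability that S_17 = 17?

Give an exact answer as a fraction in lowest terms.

Answer: 1/131072

Derivation:
To reach position 17 after 17 steps: need 17 steps of +1 and 0 of -1.
Favorable paths: C(17,17) = 1
Total paths: 2^17 = 131072
P = 1/131072 = 1/131072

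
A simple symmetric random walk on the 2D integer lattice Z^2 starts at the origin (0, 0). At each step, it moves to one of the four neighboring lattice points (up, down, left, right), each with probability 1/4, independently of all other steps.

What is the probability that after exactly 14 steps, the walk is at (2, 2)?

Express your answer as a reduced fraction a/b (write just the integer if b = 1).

Let h be the number of horizontal steps (so 14-h are vertical). To end at (2,2) need (h+2)/2 right-steps and ((14-h)+2)/2 up-steps.
Sum over h with 2 ≤ h ≤ 12, h ≡ 0 (mod 2), 14-h ≡ 0 (mod 2):
h=2: C(14,2)·C(2,2)·C(12,7) = 91·1·792 = 72072
h=4: C(14,4)·C(4,3)·C(10,6) = 1001·4·210 = 840840
h=6: C(14,6)·C(6,4)·C(8,5) = 3003·15·56 = 2522520
h=8: C(14,8)·C(8,5)·C(6,4) = 3003·56·15 = 2522520
h=10: C(14,10)·C(10,6)·C(4,3) = 1001·210·4 = 840840
h=12: C(14,12)·C(12,7)·C(2,2) = 91·792·1 = 72072
Total favorable: 6870864
Total paths: 4^14 = 268435456
P = 6870864/268435456 = 429429/16777216

Answer: 429429/16777216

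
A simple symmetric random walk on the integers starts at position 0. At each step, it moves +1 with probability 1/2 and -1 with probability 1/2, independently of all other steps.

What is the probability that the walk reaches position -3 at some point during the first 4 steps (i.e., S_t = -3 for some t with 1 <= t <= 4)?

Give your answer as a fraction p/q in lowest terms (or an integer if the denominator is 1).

Count via complement. Let g(t,s) = #length-t paths at position s with S_1..S_t all ≠ -3.
g(t,s) = g(t-1,s-1) + g(t-1,s+1) for s ≠ -3; g(t,-3) = 0.
t=0: g(0,0)=1
t=1: g(1,-1)=1 g(1,1)=1
t=2: g(2,-2)=1 g(2,0)=2 g(2,2)=1
t=3: g(3,-1)=3 g(3,1)=3 g(3,3)=1
t=4: g(4,-2)=3 g(4,0)=6 g(4,2)=4 g(4,4)=1
Paths never hitting -3: Σ_s g(4,s) = 14
Paths hitting -3: 2^4 - 14 = 2
P = 2/16 = 1/8

Answer: 1/8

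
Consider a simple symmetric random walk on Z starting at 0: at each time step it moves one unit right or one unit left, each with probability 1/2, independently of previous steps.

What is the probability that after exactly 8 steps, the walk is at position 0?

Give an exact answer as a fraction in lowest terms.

To return to 0 after 8 steps: need exactly 4 steps of +1 and 4 of -1.
Favorable paths: C(8,4) = 70
Total paths: 2^8 = 256
P = 70/256 = 35/128

Answer: 35/128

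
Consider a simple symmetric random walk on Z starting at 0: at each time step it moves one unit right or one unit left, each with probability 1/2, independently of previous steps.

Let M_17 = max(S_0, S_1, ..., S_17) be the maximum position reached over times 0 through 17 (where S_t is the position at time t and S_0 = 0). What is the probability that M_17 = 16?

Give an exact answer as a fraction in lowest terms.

Answer: 1/131072

Derivation:
Let M_17 = max(S_0,...,S_17). Use the reflection principle: for j ≥ 1, #{paths with M_17 ≥ j} = #{S_17 ≥ j} + #{S_17 ≥ j+1}.
By reflection, #{M_17 ≥ 16} = #{S_17 ≥ 16} + #{S_17 ≥ 17} = 1 + 1 = 2.
#{M_17 ≥ 17} = #{S_17 ≥ 17} + #{S_17 ≥ 18} = 1 + 0 = 1.
#{M_17 = 16} = 2 - 1 = 1.
P(M_17 = 16) = 1/131072 = 1/131072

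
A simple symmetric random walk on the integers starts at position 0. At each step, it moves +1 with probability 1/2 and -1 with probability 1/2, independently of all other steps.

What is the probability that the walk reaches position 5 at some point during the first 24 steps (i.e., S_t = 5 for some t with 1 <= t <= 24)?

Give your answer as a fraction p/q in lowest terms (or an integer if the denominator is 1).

Answer: 1289565/4194304

Derivation:
Count via complement. Let g(t,s) = #length-t paths at position s with S_1..S_t all ≠ 5.
g(t,s) = g(t-1,s-1) + g(t-1,s+1) for s ≠ 5; g(t,5) = 0.
t=0: g(0,0)=1
t=1: g(1,-1)=1 g(1,1)=1
t=2: g(2,-2)=1 g(2,0)=2 g(2,2)=1
t=3: g(3,-3)=1 g(3,-1)=3 g(3,1)=3 g(3,3)=1
t=4: g(4,-4)=1 g(4,-2)=4 g(4,0)=6 g(4,2)=4 g(4,4)=1
t=5: g(5,-5)=1 g(5,-3)=5 g(5,-1)=10 g(5,1)=10 g(5,3)=5
t=6: g(6,-6)=1 g(6,-4)=6 g(6,-2)=15 g(6,0)=20 g(6,2)=15 g(6,4)=5
t=7: g(7,-7)=1 g(7,-5)=7 g(7,-3)=21 g(7,-1)=35 g(7,1)=35 g(7,3)=20
t=8: g(8,-8)=1 g(8,-6)=8 g(8,-4)=28 g(8,-2)=56 g(8,0)=70 g(8,2)=55 g(8,4)=20
t=9: g(9,-9)=1 g(9,-7)=9 g(9,-5)=36 g(9,-3)=84 g(9,-1)=126 g(9,1)=125 g(9,3)=75
t=10: g(10,-10)=1 g(10,-8)=10 g(10,-6)=45 g(10,-4)=120 g(10,-2)=210 g(10,0)=251 g(10,2)=200 g(10,4)=75
t=11: g(11,-11)=1 g(11,-9)=11 g(11,-7)=55 g(11,-5)=165 g(11,-3)=330 g(11,-1)=461 g(11,1)=451 g(11,3)=275
t=12: g(12,-12)=1 g(12,-10)=12 g(12,-8)=66 g(12,-6)=220 g(12,-4)=495 g(12,-2)=791 g(12,0)=912 g(12,2)=726 g(12,4)=275
t=13: g(13,-13)=1 g(13,-11)=13 g(13,-9)=78 g(13,-7)=286 g(13,-5)=715 g(13,-3)=1286 g(13,-1)=1703 g(13,1)=1638 g(13,3)=1001
t=14: g(14,-14)=1 g(14,-12)=14 g(14,-10)=91 g(14,-8)=364 g(14,-6)=1001 g(14,-4)=2001 g(14,-2)=2989 g(14,0)=3341 g(14,2)=2639 g(14,4)=1001
t=15: g(15,-15)=1 g(15,-13)=15 g(15,-11)=105 g(15,-9)=455 g(15,-7)=1365 g(15,-5)=3002 g(15,-3)=4990 g(15,-1)=6330 g(15,1)=5980 g(15,3)=3640
t=16: g(16,-16)=1 g(16,-14)=16 g(16,-12)=120 g(16,-10)=560 g(16,-8)=1820 g(16,-6)=4367 g(16,-4)=7992 g(16,-2)=11320 g(16,0)=12310 g(16,2)=9620 g(16,4)=3640
t=17: g(17,-17)=1 g(17,-15)=17 g(17,-13)=136 g(17,-11)=680 g(17,-9)=2380 g(17,-7)=6187 g(17,-5)=12359 g(17,-3)=19312 g(17,-1)=23630 g(17,1)=21930 g(17,3)=13260
t=18: g(18,-18)=1 g(18,-16)=18 g(18,-14)=153 g(18,-12)=816 g(18,-10)=3060 g(18,-8)=8567 g(18,-6)=18546 g(18,-4)=31671 g(18,-2)=42942 g(18,0)=45560 g(18,2)=35190 g(18,4)=13260
t=19: g(19,-19)=1 g(19,-17)=19 g(19,-15)=171 g(19,-13)=969 g(19,-11)=3876 g(19,-9)=11627 g(19,-7)=27113 g(19,-5)=50217 g(19,-3)=74613 g(19,-1)=88502 g(19,1)=80750 g(19,3)=48450
t=20: g(20,-20)=1 g(20,-18)=20 g(20,-16)=190 g(20,-14)=1140 g(20,-12)=4845 g(20,-10)=15503 g(20,-8)=38740 g(20,-6)=77330 g(20,-4)=124830 g(20,-2)=163115 g(20,0)=169252 g(20,2)=129200 g(20,4)=48450
t=21: g(21,-21)=1 g(21,-19)=21 g(21,-17)=210 g(21,-15)=1330 g(21,-13)=5985 g(21,-11)=20348 g(21,-9)=54243 g(21,-7)=116070 g(21,-5)=202160 g(21,-3)=287945 g(21,-1)=332367 g(21,1)=298452 g(21,3)=177650
t=22: g(22,-22)=1 g(22,-20)=22 g(22,-18)=231 g(22,-16)=1540 g(22,-14)=7315 g(22,-12)=26333 g(22,-10)=74591 g(22,-8)=170313 g(22,-6)=318230 g(22,-4)=490105 g(22,-2)=620312 g(22,0)=630819 g(22,2)=476102 g(22,4)=177650
t=23: g(23,-23)=1 g(23,-21)=23 g(23,-19)=253 g(23,-17)=1771 g(23,-15)=8855 g(23,-13)=33648 g(23,-11)=100924 g(23,-9)=244904 g(23,-7)=488543 g(23,-5)=808335 g(23,-3)=1110417 g(23,-1)=1251131 g(23,1)=1106921 g(23,3)=653752
t=24: g(24,-24)=1 g(24,-22)=24 g(24,-20)=276 g(24,-18)=2024 g(24,-16)=10626 g(24,-14)=42503 g(24,-12)=134572 g(24,-10)=345828 g(24,-8)=733447 g(24,-6)=1296878 g(24,-4)=1918752 g(24,-2)=2361548 g(24,0)=2358052 g(24,2)=1760673 g(24,4)=653752
Paths never hitting 5: Σ_s g(24,s) = 11618956
Paths hitting 5: 2^24 - 11618956 = 5158260
P = 5158260/16777216 = 1289565/4194304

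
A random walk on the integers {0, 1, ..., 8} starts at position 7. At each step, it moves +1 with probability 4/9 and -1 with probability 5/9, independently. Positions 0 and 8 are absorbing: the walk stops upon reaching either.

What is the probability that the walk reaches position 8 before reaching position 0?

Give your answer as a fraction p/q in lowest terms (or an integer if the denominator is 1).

Answer: 246964/325089

Derivation:
Biased walk: p = 4/9, q = 5/9, r = q/p = 5/4
Gambler's ruin: P(hit 8 before 0 | start at 7) = (1 - r^a)/(1 - r^N)
r^7 = 78125/16384; r^8 = 390625/65536
P = (1 - 78125/16384) / (1 - 390625/65536) = -61741/16384 / -325089/65536 = 246964/325089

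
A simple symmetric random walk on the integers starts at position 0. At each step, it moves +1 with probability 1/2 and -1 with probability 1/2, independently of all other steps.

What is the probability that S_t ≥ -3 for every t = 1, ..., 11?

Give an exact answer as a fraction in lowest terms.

Let f(t,s) = #length-t paths at position s with S_1..S_t all ≥ -3.
f(t,s) = f(t-1,s-1) + f(t-1,s+1) for s ≥ -3; f(t,s) = 0 for s < -3.
t=0: f(0,0)=1
t=1: f(1,-1)=1 f(1,1)=1
t=2: f(2,-2)=1 f(2,0)=2 f(2,2)=1
t=3: f(3,-3)=1 f(3,-1)=3 f(3,1)=3 f(3,3)=1
t=4: f(4,-2)=4 f(4,0)=6 f(4,2)=4 f(4,4)=1
t=5: f(5,-3)=4 f(5,-1)=10 f(5,1)=10 f(5,3)=5 f(5,5)=1
t=6: f(6,-2)=14 f(6,0)=20 f(6,2)=15 f(6,4)=6 f(6,6)=1
t=7: f(7,-3)=14 f(7,-1)=34 f(7,1)=35 f(7,3)=21 f(7,5)=7 f(7,7)=1
t=8: f(8,-2)=48 f(8,0)=69 f(8,2)=56 f(8,4)=28 f(8,6)=8 f(8,8)=1
t=9: f(9,-3)=48 f(9,-1)=117 f(9,1)=125 f(9,3)=84 f(9,5)=36 f(9,7)=9 f(9,9)=1
t=10: f(10,-2)=165 f(10,0)=242 f(10,2)=209 f(10,4)=120 f(10,6)=45 f(10,8)=10 f(10,10)=1
t=11: f(11,-3)=165 f(11,-1)=407 f(11,1)=451 f(11,3)=329 f(11,5)=165 f(11,7)=55 f(11,9)=11 f(11,11)=1
Σ_s f(11,s) = 1584
P = 1584/2048 = 99/128

Answer: 99/128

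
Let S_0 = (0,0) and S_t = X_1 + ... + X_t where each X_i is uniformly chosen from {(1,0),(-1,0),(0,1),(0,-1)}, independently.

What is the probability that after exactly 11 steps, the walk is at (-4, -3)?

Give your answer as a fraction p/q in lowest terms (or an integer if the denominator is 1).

Let h be the number of horizontal steps (so 11-h are vertical). To end at (-4,-3) need (h-4)/2 right-steps and ((11-h)-3)/2 up-steps.
Sum over h with 4 ≤ h ≤ 8, h ≡ 0 (mod 2), 11-h ≡ 1 (mod 2):
h=4: C(11,4)·C(4,0)·C(7,2) = 330·1·21 = 6930
h=6: C(11,6)·C(6,1)·C(5,1) = 462·6·5 = 13860
h=8: C(11,8)·C(8,2)·C(3,0) = 165·28·1 = 4620
Total favorable: 25410
Total paths: 4^11 = 4194304
P = 25410/4194304 = 12705/2097152

Answer: 12705/2097152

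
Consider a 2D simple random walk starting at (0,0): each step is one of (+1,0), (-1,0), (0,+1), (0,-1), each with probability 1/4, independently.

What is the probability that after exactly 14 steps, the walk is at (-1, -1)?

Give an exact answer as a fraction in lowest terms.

Let h be the number of horizontal steps (so 14-h are vertical). To end at (-1,-1) need (h-1)/2 right-steps and ((14-h)-1)/2 up-steps.
Sum over h with 1 ≤ h ≤ 13, h ≡ 1 (mod 2), 14-h ≡ 1 (mod 2):
h=1: C(14,1)·C(1,0)·C(13,6) = 14·1·1716 = 24024
h=3: C(14,3)·C(3,1)·C(11,5) = 364·3·462 = 504504
h=5: C(14,5)·C(5,2)·C(9,4) = 2002·10·126 = 2522520
h=7: C(14,7)·C(7,3)·C(7,3) = 3432·35·35 = 4204200
h=9: C(14,9)·C(9,4)·C(5,2) = 2002·126·10 = 2522520
h=11: C(14,11)·C(11,5)·C(3,1) = 364·462·3 = 504504
h=13: C(14,13)·C(13,6)·C(1,0) = 14·1716·1 = 24024
Total favorable: 10306296
Total paths: 4^14 = 268435456
P = 10306296/268435456 = 1288287/33554432

Answer: 1288287/33554432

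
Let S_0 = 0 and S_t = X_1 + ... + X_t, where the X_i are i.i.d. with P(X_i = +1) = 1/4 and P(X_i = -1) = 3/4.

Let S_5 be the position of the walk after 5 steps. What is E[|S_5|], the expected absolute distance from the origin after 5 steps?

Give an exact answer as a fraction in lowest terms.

S_5 takes values m ≡ 1 (mod 2) with |m| ≤ 5; P(S_5=m) = C(5,(5+m)/2) · (1/4)^((5+m)/2) · (3/4)^((5-m)/2).
Distribution: P(S=-5)=243/1024, P(S=-3)=405/1024, P(S=-1)=135/512, P(S=1)=45/512, P(S=3)=15/1024, P(S=5)=1/1024
E[|S_5|] = Σ_m |m|·P(S_5=m) = 355/128

Answer: 355/128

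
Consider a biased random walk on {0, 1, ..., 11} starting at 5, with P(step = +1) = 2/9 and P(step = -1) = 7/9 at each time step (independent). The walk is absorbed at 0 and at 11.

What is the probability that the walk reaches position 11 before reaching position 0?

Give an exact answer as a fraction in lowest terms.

Answer: 214720/395464939

Derivation:
Biased walk: p = 2/9, q = 7/9, r = q/p = 7/2
Gambler's ruin: P(hit 11 before 0 | start at 5) = (1 - r^a)/(1 - r^N)
r^5 = 16807/32; r^11 = 1977326743/2048
P = (1 - 16807/32) / (1 - 1977326743/2048) = -16775/32 / -1977324695/2048 = 214720/395464939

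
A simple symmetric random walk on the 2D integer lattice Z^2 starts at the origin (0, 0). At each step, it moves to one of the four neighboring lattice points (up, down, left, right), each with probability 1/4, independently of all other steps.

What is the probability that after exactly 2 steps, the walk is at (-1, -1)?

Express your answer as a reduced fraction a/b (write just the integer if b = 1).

Answer: 1/8

Derivation:
Let h be the number of horizontal steps (so 2-h are vertical). To end at (-1,-1) need (h-1)/2 right-steps and ((2-h)-1)/2 up-steps.
Sum over h with 1 ≤ h ≤ 1, h ≡ 1 (mod 2), 2-h ≡ 1 (mod 2):
h=1: C(2,1)·C(1,0)·C(1,0) = 2·1·1 = 2
Total favorable: 2
Total paths: 4^2 = 16
P = 2/16 = 1/8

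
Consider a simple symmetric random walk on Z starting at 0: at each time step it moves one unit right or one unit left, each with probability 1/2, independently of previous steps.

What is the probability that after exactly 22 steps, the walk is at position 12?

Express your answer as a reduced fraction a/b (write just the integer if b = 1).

Answer: 13167/2097152

Derivation:
To reach position 12 after 22 steps: need 17 steps of +1 and 5 of -1.
Favorable paths: C(22,17) = 26334
Total paths: 2^22 = 4194304
P = 26334/4194304 = 13167/2097152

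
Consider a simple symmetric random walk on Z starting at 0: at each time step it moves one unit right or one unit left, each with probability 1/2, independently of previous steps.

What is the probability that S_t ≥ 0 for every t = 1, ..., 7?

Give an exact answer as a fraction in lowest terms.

Let f(t,s) = #length-t paths at position s with S_1..S_t all ≥ 0.
f(t,s) = f(t-1,s-1) + f(t-1,s+1) for s ≥ 0; f(t,s) = 0 for s < 0.
t=0: f(0,0)=1
t=1: f(1,1)=1
t=2: f(2,0)=1 f(2,2)=1
t=3: f(3,1)=2 f(3,3)=1
t=4: f(4,0)=2 f(4,2)=3 f(4,4)=1
t=5: f(5,1)=5 f(5,3)=4 f(5,5)=1
t=6: f(6,0)=5 f(6,2)=9 f(6,4)=5 f(6,6)=1
t=7: f(7,1)=14 f(7,3)=14 f(7,5)=6 f(7,7)=1
Σ_s f(7,s) = 35
P = 35/128 = 35/128

Answer: 35/128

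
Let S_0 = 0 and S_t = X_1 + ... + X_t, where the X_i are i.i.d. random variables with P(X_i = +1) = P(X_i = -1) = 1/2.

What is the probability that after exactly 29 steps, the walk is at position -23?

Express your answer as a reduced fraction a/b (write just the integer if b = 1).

To reach position -23 after 29 steps: need 3 steps of +1 and 26 of -1.
Favorable paths: C(29,3) = 3654
Total paths: 2^29 = 536870912
P = 3654/536870912 = 1827/268435456

Answer: 1827/268435456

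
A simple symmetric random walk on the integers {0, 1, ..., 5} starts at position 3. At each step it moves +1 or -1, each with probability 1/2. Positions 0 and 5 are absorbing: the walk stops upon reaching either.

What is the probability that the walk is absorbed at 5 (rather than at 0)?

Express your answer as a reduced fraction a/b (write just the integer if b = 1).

Answer: 3/5

Derivation:
Symmetric walk (p = 1/2): the harmonic-function argument gives P(hit 5 before 0 | start at 3) = a/N.
P = 3/5 = 3/5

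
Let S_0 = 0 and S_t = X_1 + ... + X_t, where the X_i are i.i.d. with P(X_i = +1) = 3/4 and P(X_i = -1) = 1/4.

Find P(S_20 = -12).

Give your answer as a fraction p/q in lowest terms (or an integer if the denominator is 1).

Answer: 392445/1099511627776

Derivation:
To reach position -12 after 20 steps: need 4 steps of +1 and 16 steps of -1.
Number of such sequences: C(20,4) = 4845
Each has probability (3/4)^4 · (1/4)^16 = 81/1099511627776
P = 4845 · 81/1099511627776 = 392445/1099511627776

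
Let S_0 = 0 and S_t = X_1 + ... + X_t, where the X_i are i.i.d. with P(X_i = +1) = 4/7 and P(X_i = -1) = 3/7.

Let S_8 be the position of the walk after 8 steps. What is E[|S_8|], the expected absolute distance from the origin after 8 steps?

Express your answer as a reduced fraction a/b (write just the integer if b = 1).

S_8 takes values m ≡ 0 (mod 2) with |m| ≤ 8; P(S_8=m) = C(8,(8+m)/2) · (4/7)^((8+m)/2) · (3/7)^((8-m)/2).
Distribution: P(S=-8)=6561/5764801, P(S=-6)=69984/5764801, P(S=-4)=46656/823543, P(S=-2)=124416/823543, P(S=0)=207360/823543, P(S=2)=221184/823543, P(S=4)=147456/823543, P(S=6)=393216/5764801, P(S=8)=65536/5764801
E[|S_8|] = Σ_m |m|·P(S_8=m) = 13629512/5764801

Answer: 13629512/5764801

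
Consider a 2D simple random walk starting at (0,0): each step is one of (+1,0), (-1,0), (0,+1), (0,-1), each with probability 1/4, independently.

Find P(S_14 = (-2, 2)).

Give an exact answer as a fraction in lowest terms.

Answer: 429429/16777216

Derivation:
Let h be the number of horizontal steps (so 14-h are vertical). To end at (-2,2) need (h-2)/2 right-steps and ((14-h)+2)/2 up-steps.
Sum over h with 2 ≤ h ≤ 12, h ≡ 0 (mod 2), 14-h ≡ 0 (mod 2):
h=2: C(14,2)·C(2,0)·C(12,7) = 91·1·792 = 72072
h=4: C(14,4)·C(4,1)·C(10,6) = 1001·4·210 = 840840
h=6: C(14,6)·C(6,2)·C(8,5) = 3003·15·56 = 2522520
h=8: C(14,8)·C(8,3)·C(6,4) = 3003·56·15 = 2522520
h=10: C(14,10)·C(10,4)·C(4,3) = 1001·210·4 = 840840
h=12: C(14,12)·C(12,5)·C(2,2) = 91·792·1 = 72072
Total favorable: 6870864
Total paths: 4^14 = 268435456
P = 6870864/268435456 = 429429/16777216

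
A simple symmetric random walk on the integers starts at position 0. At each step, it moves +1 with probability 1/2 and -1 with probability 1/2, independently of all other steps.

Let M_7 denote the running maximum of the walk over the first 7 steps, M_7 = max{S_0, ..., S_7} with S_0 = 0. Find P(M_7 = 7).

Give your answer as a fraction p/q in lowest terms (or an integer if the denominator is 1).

Let M_7 = max(S_0,...,S_7). Use the reflection principle: for j ≥ 1, #{paths with M_7 ≥ j} = #{S_7 ≥ j} + #{S_7 ≥ j+1}.
By reflection, #{M_7 ≥ 7} = #{S_7 ≥ 7} + #{S_7 ≥ 8} = 1 + 0 = 1.
#{M_7 ≥ 8} = #{S_7 ≥ 8} + #{S_7 ≥ 9} = 0 + 0 = 0.
#{M_7 = 7} = 1 - 0 = 1.
P(M_7 = 7) = 1/128 = 1/128

Answer: 1/128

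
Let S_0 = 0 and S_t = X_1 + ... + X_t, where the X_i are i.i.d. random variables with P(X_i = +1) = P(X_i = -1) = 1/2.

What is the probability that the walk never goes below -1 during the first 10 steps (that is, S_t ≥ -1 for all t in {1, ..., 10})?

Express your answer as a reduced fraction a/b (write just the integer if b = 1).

Answer: 231/512

Derivation:
Let f(t,s) = #length-t paths at position s with S_1..S_t all ≥ -1.
f(t,s) = f(t-1,s-1) + f(t-1,s+1) for s ≥ -1; f(t,s) = 0 for s < -1.
t=0: f(0,0)=1
t=1: f(1,-1)=1 f(1,1)=1
t=2: f(2,0)=2 f(2,2)=1
t=3: f(3,-1)=2 f(3,1)=3 f(3,3)=1
t=4: f(4,0)=5 f(4,2)=4 f(4,4)=1
t=5: f(5,-1)=5 f(5,1)=9 f(5,3)=5 f(5,5)=1
t=6: f(6,0)=14 f(6,2)=14 f(6,4)=6 f(6,6)=1
t=7: f(7,-1)=14 f(7,1)=28 f(7,3)=20 f(7,5)=7 f(7,7)=1
t=8: f(8,0)=42 f(8,2)=48 f(8,4)=27 f(8,6)=8 f(8,8)=1
t=9: f(9,-1)=42 f(9,1)=90 f(9,3)=75 f(9,5)=35 f(9,7)=9 f(9,9)=1
t=10: f(10,0)=132 f(10,2)=165 f(10,4)=110 f(10,6)=44 f(10,8)=10 f(10,10)=1
Σ_s f(10,s) = 462
P = 462/1024 = 231/512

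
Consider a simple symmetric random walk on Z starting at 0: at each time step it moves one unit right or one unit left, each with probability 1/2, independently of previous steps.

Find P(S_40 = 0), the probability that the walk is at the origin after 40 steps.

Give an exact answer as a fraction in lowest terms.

Answer: 34461632205/274877906944

Derivation:
To return to 0 after 40 steps: need exactly 20 steps of +1 and 20 of -1.
Favorable paths: C(40,20) = 137846528820
Total paths: 2^40 = 1099511627776
P = 137846528820/1099511627776 = 34461632205/274877906944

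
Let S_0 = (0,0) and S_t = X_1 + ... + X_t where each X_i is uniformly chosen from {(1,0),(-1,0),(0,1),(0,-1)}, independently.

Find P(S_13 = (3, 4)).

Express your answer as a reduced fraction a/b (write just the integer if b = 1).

Answer: 61347/8388608

Derivation:
Let h be the number of horizontal steps (so 13-h are vertical). To end at (3,4) need (h+3)/2 right-steps and ((13-h)+4)/2 up-steps.
Sum over h with 3 ≤ h ≤ 9, h ≡ 1 (mod 2), 13-h ≡ 0 (mod 2):
h=3: C(13,3)·C(3,3)·C(10,7) = 286·1·120 = 34320
h=5: C(13,5)·C(5,4)·C(8,6) = 1287·5·28 = 180180
h=7: C(13,7)·C(7,5)·C(6,5) = 1716·21·6 = 216216
h=9: C(13,9)·C(9,6)·C(4,4) = 715·84·1 = 60060
Total favorable: 490776
Total paths: 4^13 = 67108864
P = 490776/67108864 = 61347/8388608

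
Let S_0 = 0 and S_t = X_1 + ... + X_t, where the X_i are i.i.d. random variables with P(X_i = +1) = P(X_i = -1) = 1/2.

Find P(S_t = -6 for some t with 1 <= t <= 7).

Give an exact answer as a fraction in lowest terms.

Count via complement. Let g(t,s) = #length-t paths at position s with S_1..S_t all ≠ -6.
g(t,s) = g(t-1,s-1) + g(t-1,s+1) for s ≠ -6; g(t,-6) = 0.
t=0: g(0,0)=1
t=1: g(1,-1)=1 g(1,1)=1
t=2: g(2,-2)=1 g(2,0)=2 g(2,2)=1
t=3: g(3,-3)=1 g(3,-1)=3 g(3,1)=3 g(3,3)=1
t=4: g(4,-4)=1 g(4,-2)=4 g(4,0)=6 g(4,2)=4 g(4,4)=1
t=5: g(5,-5)=1 g(5,-3)=5 g(5,-1)=10 g(5,1)=10 g(5,3)=5 g(5,5)=1
t=6: g(6,-4)=6 g(6,-2)=15 g(6,0)=20 g(6,2)=15 g(6,4)=6 g(6,6)=1
t=7: g(7,-5)=6 g(7,-3)=21 g(7,-1)=35 g(7,1)=35 g(7,3)=21 g(7,5)=7 g(7,7)=1
Paths never hitting -6: Σ_s g(7,s) = 126
Paths hitting -6: 2^7 - 126 = 2
P = 2/128 = 1/64

Answer: 1/64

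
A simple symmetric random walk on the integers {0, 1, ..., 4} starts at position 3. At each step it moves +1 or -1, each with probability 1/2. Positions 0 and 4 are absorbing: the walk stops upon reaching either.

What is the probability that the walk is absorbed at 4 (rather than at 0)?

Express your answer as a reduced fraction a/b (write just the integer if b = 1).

Answer: 3/4

Derivation:
Symmetric walk (p = 1/2): the harmonic-function argument gives P(hit 4 before 0 | start at 3) = a/N.
P = 3/4 = 3/4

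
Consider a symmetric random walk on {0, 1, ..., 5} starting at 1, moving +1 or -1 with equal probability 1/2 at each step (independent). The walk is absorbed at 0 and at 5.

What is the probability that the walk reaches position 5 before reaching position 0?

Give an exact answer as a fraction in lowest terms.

Answer: 1/5

Derivation:
Symmetric walk (p = 1/2): the harmonic-function argument gives P(hit 5 before 0 | start at 1) = a/N.
P = 1/5 = 1/5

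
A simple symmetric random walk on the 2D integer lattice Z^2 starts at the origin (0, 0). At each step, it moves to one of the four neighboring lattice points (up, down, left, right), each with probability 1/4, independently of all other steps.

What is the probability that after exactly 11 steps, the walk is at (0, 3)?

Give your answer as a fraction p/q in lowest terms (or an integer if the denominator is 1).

Let h be the number of horizontal steps (so 11-h are vertical). To end at (0,3) need (h+0)/2 right-steps and ((11-h)+3)/2 up-steps.
Sum over h with 0 ≤ h ≤ 8, h ≡ 0 (mod 2), 11-h ≡ 1 (mod 2):
h=0: C(11,0)·C(0,0)·C(11,7) = 1·1·330 = 330
h=2: C(11,2)·C(2,1)·C(9,6) = 55·2·84 = 9240
h=4: C(11,4)·C(4,2)·C(7,5) = 330·6·21 = 41580
h=6: C(11,6)·C(6,3)·C(5,4) = 462·20·5 = 46200
h=8: C(11,8)·C(8,4)·C(3,3) = 165·70·1 = 11550
Total favorable: 108900
Total paths: 4^11 = 4194304
P = 108900/4194304 = 27225/1048576

Answer: 27225/1048576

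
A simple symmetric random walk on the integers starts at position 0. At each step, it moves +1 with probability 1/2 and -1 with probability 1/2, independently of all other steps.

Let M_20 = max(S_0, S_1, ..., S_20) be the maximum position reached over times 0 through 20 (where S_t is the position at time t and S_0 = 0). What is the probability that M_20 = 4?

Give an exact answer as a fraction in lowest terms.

Answer: 62985/524288

Derivation:
Let M_20 = max(S_0,...,S_20). Use the reflection principle: for j ≥ 1, #{paths with M_20 ≥ j} = #{S_20 ≥ j} + #{S_20 ≥ j+1}.
By reflection, #{M_20 ≥ 4} = #{S_20 ≥ 4} + #{S_20 ≥ 5} = 263950 + 137980 = 401930.
#{M_20 ≥ 5} = #{S_20 ≥ 5} + #{S_20 ≥ 6} = 137980 + 137980 = 275960.
#{M_20 = 4} = 401930 - 275960 = 125970.
P(M_20 = 4) = 125970/1048576 = 62985/524288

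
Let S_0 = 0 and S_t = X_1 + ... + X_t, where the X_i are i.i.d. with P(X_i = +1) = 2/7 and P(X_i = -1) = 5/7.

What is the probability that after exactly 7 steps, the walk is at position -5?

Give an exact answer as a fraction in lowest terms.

To reach position -5 after 7 steps: need 1 step of +1 and 6 steps of -1.
Number of such sequences: C(7,1) = 7
Each has probability (2/7)^1 · (5/7)^6 = 31250/823543
P = 7 · 31250/823543 = 31250/117649

Answer: 31250/117649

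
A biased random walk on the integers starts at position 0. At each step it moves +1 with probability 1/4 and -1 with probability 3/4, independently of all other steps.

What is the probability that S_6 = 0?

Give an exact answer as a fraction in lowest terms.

To be at 0 after 6 steps: need exactly 3 steps of +1 and 3 of -1.
Number of such sequences: C(6,3) = 20
Each has probability (1/4)^3 · (3/4)^3 = 27/4096
P = 20 · 27/4096 = 135/1024

Answer: 135/1024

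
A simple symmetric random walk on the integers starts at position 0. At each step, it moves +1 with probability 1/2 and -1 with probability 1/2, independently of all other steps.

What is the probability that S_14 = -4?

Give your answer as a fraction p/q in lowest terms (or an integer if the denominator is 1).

Answer: 1001/8192

Derivation:
To reach position -4 after 14 steps: need 5 steps of +1 and 9 of -1.
Favorable paths: C(14,5) = 2002
Total paths: 2^14 = 16384
P = 2002/16384 = 1001/8192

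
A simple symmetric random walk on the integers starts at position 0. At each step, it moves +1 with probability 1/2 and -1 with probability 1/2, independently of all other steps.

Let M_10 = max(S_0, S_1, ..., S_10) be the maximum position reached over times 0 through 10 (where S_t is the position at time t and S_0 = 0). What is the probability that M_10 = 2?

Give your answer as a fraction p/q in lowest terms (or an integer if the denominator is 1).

Let M_10 = max(S_0,...,S_10). Use the reflection principle: for j ≥ 1, #{paths with M_10 ≥ j} = #{S_10 ≥ j} + #{S_10 ≥ j+1}.
By reflection, #{M_10 ≥ 2} = #{S_10 ≥ 2} + #{S_10 ≥ 3} = 386 + 176 = 562.
#{M_10 ≥ 3} = #{S_10 ≥ 3} + #{S_10 ≥ 4} = 176 + 176 = 352.
#{M_10 = 2} = 562 - 352 = 210.
P(M_10 = 2) = 210/1024 = 105/512

Answer: 105/512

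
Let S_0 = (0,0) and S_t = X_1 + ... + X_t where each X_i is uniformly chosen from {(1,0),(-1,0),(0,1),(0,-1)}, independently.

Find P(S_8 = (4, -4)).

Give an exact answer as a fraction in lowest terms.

Answer: 35/32768

Derivation:
Let h be the number of horizontal steps (so 8-h are vertical). To end at (4,-4) need (h+4)/2 right-steps and ((8-h)-4)/2 up-steps.
Sum over h with 4 ≤ h ≤ 4, h ≡ 0 (mod 2), 8-h ≡ 0 (mod 2):
h=4: C(8,4)·C(4,4)·C(4,0) = 70·1·1 = 70
Total favorable: 70
Total paths: 4^8 = 65536
P = 70/65536 = 35/32768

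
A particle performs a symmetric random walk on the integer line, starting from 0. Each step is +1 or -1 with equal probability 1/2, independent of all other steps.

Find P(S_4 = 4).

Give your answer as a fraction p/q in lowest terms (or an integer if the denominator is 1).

Answer: 1/16

Derivation:
To reach position 4 after 4 steps: need 4 steps of +1 and 0 of -1.
Favorable paths: C(4,4) = 1
Total paths: 2^4 = 16
P = 1/16 = 1/16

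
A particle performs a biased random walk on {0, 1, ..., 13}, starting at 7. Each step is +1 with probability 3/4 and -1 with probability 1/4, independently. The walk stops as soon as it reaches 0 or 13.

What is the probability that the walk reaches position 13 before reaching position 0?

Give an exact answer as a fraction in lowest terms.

Answer: 796797/797161

Derivation:
Biased walk: p = 3/4, q = 1/4, r = q/p = 1/3
Gambler's ruin: P(hit 13 before 0 | start at 7) = (1 - r^a)/(1 - r^N)
r^7 = 1/2187; r^13 = 1/1594323
P = (1 - 1/2187) / (1 - 1/1594323) = 2186/2187 / 1594322/1594323 = 796797/797161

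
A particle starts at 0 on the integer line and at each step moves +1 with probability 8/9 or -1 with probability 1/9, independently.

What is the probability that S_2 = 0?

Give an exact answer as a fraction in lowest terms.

To be at 0 after 2 steps: need exactly 1 step of +1 and 1 of -1.
Number of such sequences: C(2,1) = 2
Each has probability (8/9)^1 · (1/9)^1 = 8/81
P = 2 · 8/81 = 16/81

Answer: 16/81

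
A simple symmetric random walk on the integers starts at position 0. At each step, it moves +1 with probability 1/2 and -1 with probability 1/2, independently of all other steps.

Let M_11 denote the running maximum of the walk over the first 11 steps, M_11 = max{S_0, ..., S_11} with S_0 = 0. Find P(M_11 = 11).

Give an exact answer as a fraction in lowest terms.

Answer: 1/2048

Derivation:
Let M_11 = max(S_0,...,S_11). Use the reflection principle: for j ≥ 1, #{paths with M_11 ≥ j} = #{S_11 ≥ j} + #{S_11 ≥ j+1}.
By reflection, #{M_11 ≥ 11} = #{S_11 ≥ 11} + #{S_11 ≥ 12} = 1 + 0 = 1.
#{M_11 ≥ 12} = #{S_11 ≥ 12} + #{S_11 ≥ 13} = 0 + 0 = 0.
#{M_11 = 11} = 1 - 0 = 1.
P(M_11 = 11) = 1/2048 = 1/2048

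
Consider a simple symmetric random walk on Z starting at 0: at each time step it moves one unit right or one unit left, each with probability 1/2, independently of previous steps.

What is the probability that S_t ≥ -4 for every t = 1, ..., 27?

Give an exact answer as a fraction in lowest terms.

Answer: 87922215/134217728

Derivation:
Let f(t,s) = #length-t paths at position s with S_1..S_t all ≥ -4.
f(t,s) = f(t-1,s-1) + f(t-1,s+1) for s ≥ -4; f(t,s) = 0 for s < -4.
t=0: f(0,0)=1
t=1: f(1,-1)=1 f(1,1)=1
t=2: f(2,-2)=1 f(2,0)=2 f(2,2)=1
t=3: f(3,-3)=1 f(3,-1)=3 f(3,1)=3 f(3,3)=1
t=4: f(4,-4)=1 f(4,-2)=4 f(4,0)=6 f(4,2)=4 f(4,4)=1
t=5: f(5,-3)=5 f(5,-1)=10 f(5,1)=10 f(5,3)=5 f(5,5)=1
t=6: f(6,-4)=5 f(6,-2)=15 f(6,0)=20 f(6,2)=15 f(6,4)=6 f(6,6)=1
t=7: f(7,-3)=20 f(7,-1)=35 f(7,1)=35 f(7,3)=21 f(7,5)=7 f(7,7)=1
t=8: f(8,-4)=20 f(8,-2)=55 f(8,0)=70 f(8,2)=56 f(8,4)=28 f(8,6)=8 f(8,8)=1
t=9: f(9,-3)=75 f(9,-1)=125 f(9,1)=126 f(9,3)=84 f(9,5)=36 f(9,7)=9 f(9,9)=1
t=10: f(10,-4)=75 f(10,-2)=200 f(10,0)=251 f(10,2)=210 f(10,4)=120 f(10,6)=45 f(10,8)=10 f(10,10)=1
t=11: f(11,-3)=275 f(11,-1)=451 f(11,1)=461 f(11,3)=330 f(11,5)=165 f(11,7)=55 f(11,9)=11 f(11,11)=1
t=12: f(12,-4)=275 f(12,-2)=726 f(12,0)=912 f(12,2)=791 f(12,4)=495 f(12,6)=220 f(12,8)=66 f(12,10)=12 f(12,12)=1
t=13: f(13,-3)=1001 f(13,-1)=1638 f(13,1)=1703 f(13,3)=1286 f(13,5)=715 f(13,7)=286 f(13,9)=78 f(13,11)=13 f(13,13)=1
t=14: f(14,-4)=1001 f(14,-2)=2639 f(14,0)=3341 f(14,2)=2989 f(14,4)=2001 f(14,6)=1001 f(14,8)=364 f(14,10)=91 f(14,12)=14 f(14,14)=1
t=15: f(15,-3)=3640 f(15,-1)=5980 f(15,1)=6330 f(15,3)=4990 f(15,5)=3002 f(15,7)=1365 f(15,9)=455 f(15,11)=105 f(15,13)=15 f(15,15)=1
t=16: f(16,-4)=3640 f(16,-2)=9620 f(16,0)=12310 f(16,2)=11320 f(16,4)=7992 f(16,6)=4367 f(16,8)=1820 f(16,10)=560 f(16,12)=120 f(16,14)=16 f(16,16)=1
t=17: f(17,-3)=13260 f(17,-1)=21930 f(17,1)=23630 f(17,3)=19312 f(17,5)=12359 f(17,7)=6187 f(17,9)=2380 f(17,11)=680 f(17,13)=136 f(17,15)=17 f(17,17)=1
t=18: f(18,-4)=13260 f(18,-2)=35190 f(18,0)=45560 f(18,2)=42942 f(18,4)=31671 f(18,6)=18546 f(18,8)=8567 f(18,10)=3060 f(18,12)=816 f(18,14)=153 f(18,16)=18 f(18,18)=1
t=19: f(19,-3)=48450 f(19,-1)=80750 f(19,1)=88502 f(19,3)=74613 f(19,5)=50217 f(19,7)=27113 f(19,9)=11627 f(19,11)=3876 f(19,13)=969 f(19,15)=171 f(19,17)=19 f(19,19)=1
t=20: f(20,-4)=48450 f(20,-2)=129200 f(20,0)=169252 f(20,2)=163115 f(20,4)=124830 f(20,6)=77330 f(20,8)=38740 f(20,10)=15503 f(20,12)=4845 f(20,14)=1140 f(20,16)=190 f(20,18)=20 f(20,20)=1
t=21: f(21,-3)=177650 f(21,-1)=298452 f(21,1)=332367 f(21,3)=287945 f(21,5)=202160 f(21,7)=116070 f(21,9)=54243 f(21,11)=20348 f(21,13)=5985 f(21,15)=1330 f(21,17)=210 f(21,19)=21 f(21,21)=1
t=22: f(22,-4)=177650 f(22,-2)=476102 f(22,0)=630819 f(22,2)=620312 f(22,4)=490105 f(22,6)=318230 f(22,8)=170313 f(22,10)=74591 f(22,12)=26333 f(22,14)=7315 f(22,16)=1540 f(22,18)=231 f(22,20)=22 f(22,22)=1
t=23: f(23,-3)=653752 f(23,-1)=1106921 f(23,1)=1251131 f(23,3)=1110417 f(23,5)=808335 f(23,7)=488543 f(23,9)=244904 f(23,11)=100924 f(23,13)=33648 f(23,15)=8855 f(23,17)=1771 f(23,19)=253 f(23,21)=23 f(23,23)=1
t=24: f(24,-4)=653752 f(24,-2)=1760673 f(24,0)=2358052 f(24,2)=2361548 f(24,4)=1918752 f(24,6)=1296878 f(24,8)=733447 f(24,10)=345828 f(24,12)=134572 f(24,14)=42503 f(24,16)=10626 f(24,18)=2024 f(24,20)=276 f(24,22)=24 f(24,24)=1
t=25: f(25,-3)=2414425 f(25,-1)=4118725 f(25,1)=4719600 f(25,3)=4280300 f(25,5)=3215630 f(25,7)=2030325 f(25,9)=1079275 f(25,11)=480400 f(25,13)=177075 f(25,15)=53129 f(25,17)=12650 f(25,19)=2300 f(25,21)=300 f(25,23)=25 f(25,25)=1
t=26: f(26,-4)=2414425 f(26,-2)=6533150 f(26,0)=8838325 f(26,2)=8999900 f(26,4)=7495930 f(26,6)=5245955 f(26,8)=3109600 f(26,10)=1559675 f(26,12)=657475 f(26,14)=230204 f(26,16)=65779 f(26,18)=14950 f(26,20)=2600 f(26,22)=325 f(26,24)=26 f(26,26)=1
t=27: f(27,-3)=8947575 f(27,-1)=15371475 f(27,1)=17838225 f(27,3)=16495830 f(27,5)=12741885 f(27,7)=8355555 f(27,9)=4669275 f(27,11)=2217150 f(27,13)=887679 f(27,15)=295983 f(27,17)=80729 f(27,19)=17550 f(27,21)=2925 f(27,23)=351 f(27,25)=27 f(27,27)=1
Σ_s f(27,s) = 87922215
P = 87922215/134217728 = 87922215/134217728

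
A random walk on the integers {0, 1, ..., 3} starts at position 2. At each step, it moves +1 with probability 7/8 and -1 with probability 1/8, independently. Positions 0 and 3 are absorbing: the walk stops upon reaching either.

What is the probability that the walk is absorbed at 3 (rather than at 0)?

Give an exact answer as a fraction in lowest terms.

Answer: 56/57

Derivation:
Biased walk: p = 7/8, q = 1/8, r = q/p = 1/7
Gambler's ruin: P(hit 3 before 0 | start at 2) = (1 - r^a)/(1 - r^N)
r^2 = 1/49; r^3 = 1/343
P = (1 - 1/49) / (1 - 1/343) = 48/49 / 342/343 = 56/57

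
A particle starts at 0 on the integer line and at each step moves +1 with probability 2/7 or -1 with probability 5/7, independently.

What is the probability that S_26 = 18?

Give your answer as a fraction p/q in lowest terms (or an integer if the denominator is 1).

To reach position 18 after 26 steps: need 22 steps of +1 and 4 steps of -1.
Number of such sequences: C(26,22) = 14950
Each has probability (2/7)^22 · (5/7)^4 = 2621440000/9387480337647754305649
P = 14950 · 2621440000/9387480337647754305649 = 39190528000000/9387480337647754305649

Answer: 39190528000000/9387480337647754305649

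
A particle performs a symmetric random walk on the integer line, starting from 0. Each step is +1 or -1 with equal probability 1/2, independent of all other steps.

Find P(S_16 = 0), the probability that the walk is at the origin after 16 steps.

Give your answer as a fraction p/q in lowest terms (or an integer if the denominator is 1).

Answer: 6435/32768

Derivation:
To return to 0 after 16 steps: need exactly 8 steps of +1 and 8 of -1.
Favorable paths: C(16,8) = 12870
Total paths: 2^16 = 65536
P = 12870/65536 = 6435/32768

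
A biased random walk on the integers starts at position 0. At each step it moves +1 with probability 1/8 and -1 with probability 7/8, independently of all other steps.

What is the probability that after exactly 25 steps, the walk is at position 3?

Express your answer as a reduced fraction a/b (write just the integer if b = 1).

To reach position 3 after 25 steps: need 14 steps of +1 and 11 steps of -1.
Number of such sequences: C(25,14) = 4457400
Each has probability (1/8)^14 · (7/8)^11 = 1977326743/37778931862957161709568
P = 4457400 · 1977326743/37778931862957161709568 = 1101717028031025/4722366482869645213696

Answer: 1101717028031025/4722366482869645213696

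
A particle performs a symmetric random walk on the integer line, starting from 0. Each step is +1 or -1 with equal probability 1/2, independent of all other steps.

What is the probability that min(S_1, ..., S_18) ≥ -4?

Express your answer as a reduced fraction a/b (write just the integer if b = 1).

Let f(t,s) = #length-t paths at position s with S_1..S_t all ≥ -4.
f(t,s) = f(t-1,s-1) + f(t-1,s+1) for s ≥ -4; f(t,s) = 0 for s < -4.
t=0: f(0,0)=1
t=1: f(1,-1)=1 f(1,1)=1
t=2: f(2,-2)=1 f(2,0)=2 f(2,2)=1
t=3: f(3,-3)=1 f(3,-1)=3 f(3,1)=3 f(3,3)=1
t=4: f(4,-4)=1 f(4,-2)=4 f(4,0)=6 f(4,2)=4 f(4,4)=1
t=5: f(5,-3)=5 f(5,-1)=10 f(5,1)=10 f(5,3)=5 f(5,5)=1
t=6: f(6,-4)=5 f(6,-2)=15 f(6,0)=20 f(6,2)=15 f(6,4)=6 f(6,6)=1
t=7: f(7,-3)=20 f(7,-1)=35 f(7,1)=35 f(7,3)=21 f(7,5)=7 f(7,7)=1
t=8: f(8,-4)=20 f(8,-2)=55 f(8,0)=70 f(8,2)=56 f(8,4)=28 f(8,6)=8 f(8,8)=1
t=9: f(9,-3)=75 f(9,-1)=125 f(9,1)=126 f(9,3)=84 f(9,5)=36 f(9,7)=9 f(9,9)=1
t=10: f(10,-4)=75 f(10,-2)=200 f(10,0)=251 f(10,2)=210 f(10,4)=120 f(10,6)=45 f(10,8)=10 f(10,10)=1
t=11: f(11,-3)=275 f(11,-1)=451 f(11,1)=461 f(11,3)=330 f(11,5)=165 f(11,7)=55 f(11,9)=11 f(11,11)=1
t=12: f(12,-4)=275 f(12,-2)=726 f(12,0)=912 f(12,2)=791 f(12,4)=495 f(12,6)=220 f(12,8)=66 f(12,10)=12 f(12,12)=1
t=13: f(13,-3)=1001 f(13,-1)=1638 f(13,1)=1703 f(13,3)=1286 f(13,5)=715 f(13,7)=286 f(13,9)=78 f(13,11)=13 f(13,13)=1
t=14: f(14,-4)=1001 f(14,-2)=2639 f(14,0)=3341 f(14,2)=2989 f(14,4)=2001 f(14,6)=1001 f(14,8)=364 f(14,10)=91 f(14,12)=14 f(14,14)=1
t=15: f(15,-3)=3640 f(15,-1)=5980 f(15,1)=6330 f(15,3)=4990 f(15,5)=3002 f(15,7)=1365 f(15,9)=455 f(15,11)=105 f(15,13)=15 f(15,15)=1
t=16: f(16,-4)=3640 f(16,-2)=9620 f(16,0)=12310 f(16,2)=11320 f(16,4)=7992 f(16,6)=4367 f(16,8)=1820 f(16,10)=560 f(16,12)=120 f(16,14)=16 f(16,16)=1
t=17: f(17,-3)=13260 f(17,-1)=21930 f(17,1)=23630 f(17,3)=19312 f(17,5)=12359 f(17,7)=6187 f(17,9)=2380 f(17,11)=680 f(17,13)=136 f(17,15)=17 f(17,17)=1
t=18: f(18,-4)=13260 f(18,-2)=35190 f(18,0)=45560 f(18,2)=42942 f(18,4)=31671 f(18,6)=18546 f(18,8)=8567 f(18,10)=3060 f(18,12)=816 f(18,14)=153 f(18,16)=18 f(18,18)=1
Σ_s f(18,s) = 199784
P = 199784/262144 = 24973/32768

Answer: 24973/32768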